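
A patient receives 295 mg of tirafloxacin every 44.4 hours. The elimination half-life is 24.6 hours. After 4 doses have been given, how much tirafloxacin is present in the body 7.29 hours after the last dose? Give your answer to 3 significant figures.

The 4 doses were given 140.49, 96.09, 51.69, 7.29 hours ago.
Total = 295·(1/2)^(140.49/24.6) + 295·(1/2)^(96.09/24.6) + 295·(1/2)^(51.69/24.6) + 295·(1/2)^(7.29/24.6)
      = 5.6318 + 19.677 + 68.753 + 240.22 ≈ 334.29 mg.

334 mg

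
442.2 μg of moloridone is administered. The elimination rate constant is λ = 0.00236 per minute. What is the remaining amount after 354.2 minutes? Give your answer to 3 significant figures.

192 μg

t½ = ln 2 / λ = 0.69315 / 0.00236 ≈ 293.71 minutes.
Number of half-lives: n = 354.2/293.71 ≈ 1.206.
Remaining = 442.2 × (1/2)^1.206 = 442.2 × 0.43348 ≈ 191.68 μg.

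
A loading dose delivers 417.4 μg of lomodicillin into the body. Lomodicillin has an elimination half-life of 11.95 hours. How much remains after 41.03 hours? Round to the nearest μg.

39 μg

Number of half-lives: n = 41.03/11.95 ≈ 3.4335.
Remaining = 417.4 × (1/2)^3.4335 = 417.4 × 0.09256 ≈ 38.634 μg.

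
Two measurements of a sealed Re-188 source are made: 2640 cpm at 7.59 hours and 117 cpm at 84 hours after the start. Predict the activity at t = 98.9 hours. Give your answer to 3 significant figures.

Over Δt = 84 − 7.59 = 76.41 hours, the level fell by a factor of 2640/117 ≈ 22.564.
n = log₂(22.564) ≈ 4.496 half-lives, so t½ = 76.41/4.496 ≈ 16.995 hours.
From t = 84 to t = 98.9: 117 × (1/2)^((98.9−84)/16.995) ≈ 63.719 cpm.

63.7 cpm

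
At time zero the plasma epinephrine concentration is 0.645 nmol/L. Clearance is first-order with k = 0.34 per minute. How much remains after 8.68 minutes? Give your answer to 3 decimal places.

t½ = ln 2 / k = 0.69315 / 0.34 ≈ 2.0387 minutes.
Number of half-lives: n = 8.68/2.0387 ≈ 4.2577.
Remaining = 0.645 × (1/2)^4.2577 = 0.645 × 0.052277 ≈ 0.033719 nmol/L.

0.034 nmol/L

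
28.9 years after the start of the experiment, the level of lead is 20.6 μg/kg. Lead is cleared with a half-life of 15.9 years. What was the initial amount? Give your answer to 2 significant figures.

73 μg/kg

Number of half-lives elapsed: n = 28.9/15.9 ≈ 1.8176.
A₀ = A × 2^n = 20.6 × 2^1.8176 = 20.6 × 3.525 ≈ 72.614 μg/kg.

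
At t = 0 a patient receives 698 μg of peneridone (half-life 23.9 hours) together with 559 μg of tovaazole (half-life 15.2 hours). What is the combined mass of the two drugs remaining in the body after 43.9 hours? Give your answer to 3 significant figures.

271 μg

peneridone: 698 × (1/2)^(43.9/23.9) = 698 × (1/2)^1.8368 ≈ 195.4 μg.
tovaazole: 559 × (1/2)^(43.9/15.2) = 559 × (1/2)^2.8882 ≈ 75.507 μg.
Total = 195.4 + 75.507 ≈ 270.9 μg.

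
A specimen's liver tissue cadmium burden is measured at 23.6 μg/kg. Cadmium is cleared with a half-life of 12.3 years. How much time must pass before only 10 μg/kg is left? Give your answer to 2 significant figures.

15 years

Fraction remaining = 10/23.6 ≈ 0.42373.
n = log₂(23.6/10) = ln(2.36)/ln 2 ≈ 1.2388 half-lives.
t = n × t½ = 1.2388 × 12.3 ≈ 15.237 years.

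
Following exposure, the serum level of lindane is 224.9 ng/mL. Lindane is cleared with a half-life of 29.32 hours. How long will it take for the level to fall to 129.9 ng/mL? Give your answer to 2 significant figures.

Fraction remaining = 129.9/224.9 ≈ 0.57759.
n = log₂(224.9/129.9) = ln(1.7313)/ln 2 ≈ 0.79188 half-lives.
t = n × t½ = 0.79188 × 29.32 ≈ 23.218 hours.

23 hours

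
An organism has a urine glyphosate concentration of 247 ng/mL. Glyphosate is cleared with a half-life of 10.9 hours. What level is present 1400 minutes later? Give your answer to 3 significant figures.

Convert the elapsed time: 1400 minutes = 23.3333 hours.
Number of half-lives: n = 23.3333/10.9 ≈ 2.1407.
Remaining = 247 × (1/2)^2.1407 = 247 × 0.22677 ≈ 56.013 ng/mL.

56.0 ng/mL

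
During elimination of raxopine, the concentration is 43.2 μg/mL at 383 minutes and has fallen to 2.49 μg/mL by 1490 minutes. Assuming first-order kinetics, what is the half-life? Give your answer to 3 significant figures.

Over Δt = 1490 − 383 = 1107 minutes, the level fell by a factor of 43.2/2.49 ≈ 17.349.
n = log₂(17.349) ≈ 4.1168 half-lives, so t½ = 1107/4.1168 ≈ 268.9 minutes.

269 minutes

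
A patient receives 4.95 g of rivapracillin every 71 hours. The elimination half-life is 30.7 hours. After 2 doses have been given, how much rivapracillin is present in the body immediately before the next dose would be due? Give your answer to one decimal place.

1.2 g

The 2 doses were given 142, 71 hours ago.
Total = 4.95·(1/2)^(142/30.7) + 4.95·(1/2)^(71/30.7)
      = 0.20055 + 0.99635 ≈ 1.1969 g.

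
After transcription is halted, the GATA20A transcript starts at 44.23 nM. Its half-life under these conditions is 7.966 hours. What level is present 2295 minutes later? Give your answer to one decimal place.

1.6 nM

Convert the elapsed time: 2295 minutes = 38.25 hours.
Number of half-lives: n = 38.25/7.966 ≈ 4.8017.
Remaining = 44.23 × (1/2)^4.8017 = 44.23 × 0.035856 ≈ 1.5859 nM.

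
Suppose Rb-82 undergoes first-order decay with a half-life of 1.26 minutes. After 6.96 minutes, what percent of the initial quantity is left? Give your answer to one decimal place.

2.2%

n = 6.96/1.26 ≈ 5.5238 half-lives.
Fraction remaining = (1/2)^5.5238 ≈ 0.021735, i.e. 2.1735%.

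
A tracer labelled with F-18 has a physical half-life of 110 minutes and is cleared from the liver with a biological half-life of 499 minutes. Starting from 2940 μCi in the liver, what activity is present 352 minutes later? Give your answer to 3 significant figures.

196 μCi

1/t_eff = 1/t_phys + 1/t_biol = 1/110 + 1/499 = 0.011095 per minute.
t_eff = 110 × 499 / (110 + 499) ≈ 90.131 minutes.
Remaining = 2940 × (1/2)^(352/90.131) = 2940 × (1/2)^3.9054 ≈ 196.2 μCi.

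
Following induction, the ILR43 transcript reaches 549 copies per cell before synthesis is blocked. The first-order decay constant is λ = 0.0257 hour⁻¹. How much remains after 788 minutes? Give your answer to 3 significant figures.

t½ = ln 2 / λ = 0.69315 / 0.0257 ≈ 26.971 hours.
Convert the elapsed time: 788 minutes = 13.1333 hours.
Number of half-lives: n = 13.1333/26.971 ≈ 0.48695.
Remaining = 549 × (1/2)^0.48695 = 549 × 0.71353 ≈ 391.73 copies per cell.

392 copies per cell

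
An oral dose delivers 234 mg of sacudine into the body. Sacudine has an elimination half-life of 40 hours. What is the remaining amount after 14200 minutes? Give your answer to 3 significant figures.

Convert the elapsed time: 14200 minutes = 236.667 hours.
Number of half-lives: n = 236.667/40 ≈ 5.9167.
Remaining = 234 × (1/2)^5.9167 = 234 × 0.016554 ≈ 3.8737 mg.

3.87 mg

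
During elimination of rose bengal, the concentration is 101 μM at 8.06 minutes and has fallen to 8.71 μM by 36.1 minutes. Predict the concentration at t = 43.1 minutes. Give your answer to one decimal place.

Over Δt = 36.1 − 8.06 = 28.04 minutes, the level fell by a factor of 101/8.71 ≈ 11.596.
n = log₂(11.596) ≈ 3.5355 half-lives, so t½ = 28.04/3.5355 ≈ 7.9309 minutes.
From t = 36.1 to t = 43.1: 8.71 × (1/2)^((43.1−36.1)/7.9309) ≈ 4.7241 μM.

4.7 μM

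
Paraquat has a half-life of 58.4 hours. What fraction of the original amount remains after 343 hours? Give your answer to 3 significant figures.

n = 343/58.4 ≈ 5.8733 half-lives.
Fraction remaining = (1/2)^5.8733 ≈ 0.017059.

0.0171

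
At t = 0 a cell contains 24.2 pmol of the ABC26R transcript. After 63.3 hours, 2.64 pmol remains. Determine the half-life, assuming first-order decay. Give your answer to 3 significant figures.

A/A₀ = 2.64/24.2 ≈ 0.10909.
n = log₂(9.1667) ≈ 3.1964 half-lives elapsed in 63.3 hours.
t½ = 63.3/3.1964 ≈ 19.804 hours.

19.8 hours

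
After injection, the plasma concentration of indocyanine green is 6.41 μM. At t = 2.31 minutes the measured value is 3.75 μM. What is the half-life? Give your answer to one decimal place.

3.0 minutes

A/A₀ = 3.75/6.41 ≈ 0.58502.
n = log₂(1.7093) ≈ 0.77343 half-lives elapsed in 2.31 minutes.
t½ = 2.31/0.77343 ≈ 2.9867 minutes.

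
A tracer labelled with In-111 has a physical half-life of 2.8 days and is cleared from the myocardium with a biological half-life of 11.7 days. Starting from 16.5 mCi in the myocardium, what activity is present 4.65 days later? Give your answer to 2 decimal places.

3.96 mCi

1/t_eff = 1/t_phys + 1/t_biol = 1/2.8 + 1/11.7 = 0.44261 per day.
t_eff = 2.8 × 11.7 / (2.8 + 11.7) ≈ 2.2593 days.
Remaining = 16.5 × (1/2)^(4.65/2.2593) = 16.5 × (1/2)^2.0582 ≈ 3.962 mCi.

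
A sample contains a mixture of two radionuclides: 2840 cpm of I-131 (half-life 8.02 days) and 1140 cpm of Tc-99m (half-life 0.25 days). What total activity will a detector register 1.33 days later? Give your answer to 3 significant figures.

2560 cpm

I-131: 2840 × (1/2)^(1.33/8.02) = 2840 × (1/2)^0.16584 ≈ 2531.6 cpm.
Tc-99m: 1140 × (1/2)^(1.33/0.25) = 1140 × (1/2)^5.32 ≈ 28.538 cpm.
Total = 2531.6 + 28.538 ≈ 2560.1 cpm.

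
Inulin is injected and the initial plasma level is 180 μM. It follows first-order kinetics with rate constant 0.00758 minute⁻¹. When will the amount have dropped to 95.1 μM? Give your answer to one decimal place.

t½ = ln 2 / λ = 0.69315 / 0.00758 ≈ 91.444 minutes.
Fraction remaining = 95.1/180 ≈ 0.52833.
n = log₂(180/95.1) = ln(1.8927)/ln 2 ≈ 0.92048 half-lives.
t = n × t½ = 0.92048 × 91.444 ≈ 84.173 minutes.

84.2 minutes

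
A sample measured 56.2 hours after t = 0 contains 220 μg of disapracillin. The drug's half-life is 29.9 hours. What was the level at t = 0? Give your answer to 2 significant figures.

Number of half-lives elapsed: n = 56.2/29.9 ≈ 1.8796.
A₀ = A × 2^n = 220 × 2^1.8796 = 220 × 3.6797 ≈ 809.54 μg.

810 μg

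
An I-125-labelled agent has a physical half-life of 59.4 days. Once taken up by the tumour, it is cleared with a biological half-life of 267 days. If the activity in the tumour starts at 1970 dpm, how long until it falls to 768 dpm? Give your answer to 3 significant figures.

66.0 days

1/t_eff = 1/t_phys + 1/t_biol = 1/59.4 + 1/267 = 0.02058 per day.
t_eff = 59.4 × 267 / (59.4 + 267) ≈ 48.59 days.
n = log₂(1970/768) ≈ 1.359; t = 1.359 × 48.59 ≈ 66.035 days.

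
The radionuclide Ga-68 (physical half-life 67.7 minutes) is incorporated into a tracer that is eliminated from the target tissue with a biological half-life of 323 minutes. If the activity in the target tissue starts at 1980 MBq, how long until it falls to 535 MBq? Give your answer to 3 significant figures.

106 minutes

1/t_eff = 1/t_phys + 1/t_biol = 1/67.7 + 1/323 = 0.017867 per minute.
t_eff = 67.7 × 323 / (67.7 + 323) ≈ 55.969 minutes.
n = log₂(1980/535) ≈ 1.8879; t = 1.8879 × 55.969 ≈ 105.66 minutes.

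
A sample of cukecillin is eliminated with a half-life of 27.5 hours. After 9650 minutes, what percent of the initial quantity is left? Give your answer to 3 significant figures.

1.74%

9650 minutes = 160.833 hours.
n = 160.833/27.5 ≈ 5.8485 half-lives.
Fraction remaining = (1/2)^5.8485 ≈ 0.017355, i.e. 1.7355%.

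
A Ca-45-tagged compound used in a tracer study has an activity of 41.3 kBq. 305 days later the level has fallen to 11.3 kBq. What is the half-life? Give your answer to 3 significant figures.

163 days

A/A₀ = 11.3/41.3 ≈ 0.27361.
n = log₂(3.6549) ≈ 1.8698 half-lives elapsed in 305 days.
t½ = 305/1.8698 ≈ 163.12 days.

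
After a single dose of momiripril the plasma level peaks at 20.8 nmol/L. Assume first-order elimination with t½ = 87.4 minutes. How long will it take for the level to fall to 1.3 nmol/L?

349.6 minutes

1.3/20.8 = 1/16, so 4 half-lives have elapsed.
t = 4 × 87.4 = 349.6 minutes.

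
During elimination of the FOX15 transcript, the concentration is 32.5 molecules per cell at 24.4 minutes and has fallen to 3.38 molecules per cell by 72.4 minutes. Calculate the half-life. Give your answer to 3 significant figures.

14.7 minutes

Over Δt = 72.4 − 24.4 = 48 minutes, the level fell by a factor of 32.5/3.38 ≈ 9.6154.
n = log₂(9.6154) ≈ 3.2653 half-lives, so t½ = 48/3.2653 ≈ 14.7 minutes.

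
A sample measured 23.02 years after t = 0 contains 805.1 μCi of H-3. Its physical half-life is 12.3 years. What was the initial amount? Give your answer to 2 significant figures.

Number of half-lives elapsed: n = 23.02/12.3 ≈ 1.8715.
A₀ = A × 2^n = 805.1 × 2^1.8715 = 805.1 × 3.6592 ≈ 2946.1 μCi.

2900 μCi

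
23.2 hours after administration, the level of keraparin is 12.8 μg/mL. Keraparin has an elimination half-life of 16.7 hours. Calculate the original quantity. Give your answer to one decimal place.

33.5 μg/mL

Number of half-lives elapsed: n = 23.2/16.7 ≈ 1.3892.
A₀ = A × 2^n = 12.8 × 2^1.3892 = 12.8 × 2.6194 ≈ 33.528 μg/mL.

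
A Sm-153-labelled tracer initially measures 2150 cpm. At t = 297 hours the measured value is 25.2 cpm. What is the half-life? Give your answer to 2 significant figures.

46 hours

A/A₀ = 25.2/2150 ≈ 0.011721.
n = log₂(85.317) ≈ 6.4148 half-lives elapsed in 297 hours.
t½ = 297/6.4148 ≈ 46.299 hours.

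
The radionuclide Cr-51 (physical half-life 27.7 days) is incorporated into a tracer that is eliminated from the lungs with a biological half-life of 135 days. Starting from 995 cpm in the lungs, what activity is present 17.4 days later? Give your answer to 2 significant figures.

1/t_eff = 1/t_phys + 1/t_biol = 1/27.7 + 1/135 = 0.043508 per day.
t_eff = 27.7 × 135 / (27.7 + 135) ≈ 22.984 days.
Remaining = 995 × (1/2)^(17.4/22.984) = 995 × (1/2)^0.75705 ≈ 588.75 cpm.

590 cpm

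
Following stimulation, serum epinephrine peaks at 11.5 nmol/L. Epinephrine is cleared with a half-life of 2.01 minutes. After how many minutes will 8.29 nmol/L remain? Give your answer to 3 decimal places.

Fraction remaining = 8.29/11.5 ≈ 0.72087.
n = log₂(11.5/8.29) = ln(1.3872)/ln 2 ≈ 0.47219 half-lives.
t = n × t½ = 0.47219 × 2.01 ≈ 0.9491 minutes.

0.949 minutes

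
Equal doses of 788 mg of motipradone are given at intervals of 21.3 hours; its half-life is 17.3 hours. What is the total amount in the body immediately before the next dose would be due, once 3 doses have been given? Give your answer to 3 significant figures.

540 mg

The 3 doses were given 63.9, 42.6, 21.3 hours ago.
Total = 788·(1/2)^(63.9/17.3) + 788·(1/2)^(42.6/17.3) + 788·(1/2)^(21.3/17.3)
      = 60.902 + 142.98 + 335.66 ≈ 539.53 mg.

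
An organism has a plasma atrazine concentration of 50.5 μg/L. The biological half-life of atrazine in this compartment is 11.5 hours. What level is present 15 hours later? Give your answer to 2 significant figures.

Number of half-lives: n = 15/11.5 ≈ 1.3043.
Remaining = 50.5 × (1/2)^1.3043 = 50.5 × 0.4049 ≈ 20.448 μg/L.

20 μg/L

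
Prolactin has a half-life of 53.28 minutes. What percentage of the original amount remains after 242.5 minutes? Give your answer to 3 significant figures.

n = 242.5/53.28 ≈ 4.5514 half-lives.
Fraction remaining = (1/2)^4.5514 ≈ 0.042647, i.e. 4.2647%.

4.26%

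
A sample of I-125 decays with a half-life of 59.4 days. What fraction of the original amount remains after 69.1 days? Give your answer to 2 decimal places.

n = 69.1/59.4 ≈ 1.1633 half-lives.
Fraction remaining = (1/2)^1.1633 ≈ 0.44649.

0.45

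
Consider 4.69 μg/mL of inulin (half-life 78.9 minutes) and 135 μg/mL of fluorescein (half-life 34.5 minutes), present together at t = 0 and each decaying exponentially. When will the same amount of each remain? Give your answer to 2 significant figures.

300 minutes

Set 4.69·(1/2)^(t/78.9) = 135·(1/2)^(t/34.5).
Taking log₂: log₂(4.69/135) = t·(1/78.9 − 1/34.5).
log₂(0.034741) = -4.8472; 1/78.9 − 1/34.5 = -0.016311.
t = -4.8472 / -0.016311 ≈ 297.17 minutes.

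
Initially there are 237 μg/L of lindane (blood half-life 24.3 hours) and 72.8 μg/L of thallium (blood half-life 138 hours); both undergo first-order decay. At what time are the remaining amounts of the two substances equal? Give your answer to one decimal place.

Set 237·(1/2)^(t/24.3) = 72.8·(1/2)^(t/138).
Taking log₂: log₂(237/72.8) = t·(1/24.3 − 1/138).
log₂(3.2555) = 1.7029; 1/24.3 − 1/138 = 0.033906.
t = 1.7029 / 0.033906 ≈ 50.224 hours.

50.2 hours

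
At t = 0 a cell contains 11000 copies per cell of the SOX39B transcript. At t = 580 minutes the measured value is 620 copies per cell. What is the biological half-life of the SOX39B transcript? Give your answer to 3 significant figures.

A/A₀ = 620/11000 ≈ 0.056364.
n = log₂(17.742) ≈ 4.1491 half-lives elapsed in 580 minutes.
t½ = 580/4.1491 ≈ 139.79 minutes.

140 minutes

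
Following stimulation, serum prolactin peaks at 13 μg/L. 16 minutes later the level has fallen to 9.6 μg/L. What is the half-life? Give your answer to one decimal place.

36.6 minutes

A/A₀ = 9.6/13 ≈ 0.73846.
n = log₂(1.3542) ≈ 0.43741 half-lives elapsed in 16 minutes.
t½ = 16/0.43741 ≈ 36.579 minutes.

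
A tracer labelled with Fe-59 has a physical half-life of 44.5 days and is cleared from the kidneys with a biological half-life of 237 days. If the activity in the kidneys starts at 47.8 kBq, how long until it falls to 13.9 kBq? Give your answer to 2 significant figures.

67 days

1/t_eff = 1/t_phys + 1/t_biol = 1/44.5 + 1/237 = 0.026691 per day.
t_eff = 44.5 × 237 / (44.5 + 237) ≈ 37.465 days.
n = log₂(47.8/13.9) ≈ 1.7819; t = 1.7819 × 37.465 ≈ 66.76 days.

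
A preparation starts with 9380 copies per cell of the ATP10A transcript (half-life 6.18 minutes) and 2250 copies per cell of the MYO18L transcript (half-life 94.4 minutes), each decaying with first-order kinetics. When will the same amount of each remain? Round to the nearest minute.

14 minutes

Set 9380·(1/2)^(t/6.18) = 2250·(1/2)^(t/94.4).
Taking log₂: log₂(9380/2250) = t·(1/6.18 − 1/94.4).
log₂(4.1689) = 2.0597; 1/6.18 − 1/94.4 = 0.15122.
t = 2.0597 / 0.15122 ≈ 13.62 minutes.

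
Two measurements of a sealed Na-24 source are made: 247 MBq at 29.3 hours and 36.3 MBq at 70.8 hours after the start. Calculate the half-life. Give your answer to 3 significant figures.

15.0 hours

Over Δt = 70.8 − 29.3 = 41.5 hours, the level fell by a factor of 247/36.3 ≈ 6.8044.
n = log₂(6.8044) ≈ 2.7665 half-lives, so t½ = 41.5/2.7665 ≈ 15.001 hours.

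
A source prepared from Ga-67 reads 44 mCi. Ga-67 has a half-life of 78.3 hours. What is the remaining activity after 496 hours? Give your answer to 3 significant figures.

0.545 mCi

Number of half-lives: n = 496/78.3 ≈ 6.3346.
Remaining = 44 × (1/2)^6.3346 = 44 × 0.012391 ≈ 0.54519 mCi.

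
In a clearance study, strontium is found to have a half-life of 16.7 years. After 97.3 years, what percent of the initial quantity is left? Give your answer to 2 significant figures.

1.8%

n = 97.3/16.7 ≈ 5.8263 half-lives.
Fraction remaining = (1/2)^5.8263 ≈ 0.017624, i.e. 1.7624%.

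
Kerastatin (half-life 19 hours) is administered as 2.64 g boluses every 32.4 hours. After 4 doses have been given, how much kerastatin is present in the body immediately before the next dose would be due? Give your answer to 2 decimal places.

1.16 g

The 4 doses were given 129.6, 97.2, 64.8, 32.4 hours ago.
Total = 2.64·(1/2)^(129.6/19) + 2.64·(1/2)^(97.2/19) + 2.64·(1/2)^(64.8/19) + 2.64·(1/2)^(32.4/19)
      = 0.023349 + 0.076137 + 0.24828 + 0.8096 ≈ 1.1574 g.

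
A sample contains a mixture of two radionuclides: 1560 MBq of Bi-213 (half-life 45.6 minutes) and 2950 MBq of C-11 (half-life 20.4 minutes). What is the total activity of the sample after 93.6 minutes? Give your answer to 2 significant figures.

500 MBq

Bi-213: 1560 × (1/2)^(93.6/45.6) = 1560 × (1/2)^2.0526 ≈ 376.03 MBq.
C-11: 2950 × (1/2)^(93.6/20.4) = 2950 × (1/2)^4.5882 ≈ 122.64 MBq.
Total = 376.03 + 122.64 ≈ 498.67 MBq.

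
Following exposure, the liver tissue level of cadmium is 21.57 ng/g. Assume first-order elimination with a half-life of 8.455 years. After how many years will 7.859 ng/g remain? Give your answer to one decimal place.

Fraction remaining = 7.859/21.57 ≈ 0.36435.
n = log₂(21.57/7.859) = ln(2.7446)/ln 2 ≈ 1.4566 half-lives.
t = n × t½ = 1.4566 × 8.455 ≈ 12.316 years.

12.3 years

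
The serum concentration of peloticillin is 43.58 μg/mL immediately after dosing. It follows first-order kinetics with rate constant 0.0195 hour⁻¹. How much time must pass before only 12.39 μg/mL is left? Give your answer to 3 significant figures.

64.5 hours

t½ = ln 2 / k = 0.69315 / 0.0195 ≈ 35.546 hours.
Fraction remaining = 12.39/43.58 ≈ 0.2843.
n = log₂(43.58/12.39) = ln(3.5174)/ln 2 ≈ 1.8145 half-lives.
t = n × t½ = 1.8145 × 35.546 ≈ 64.498 hours.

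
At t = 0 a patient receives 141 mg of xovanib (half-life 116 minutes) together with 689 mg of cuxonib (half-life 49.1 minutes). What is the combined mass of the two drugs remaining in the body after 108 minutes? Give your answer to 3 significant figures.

xovanib: 141 × (1/2)^(108/116) = 141 × (1/2)^0.93103 ≈ 73.952 mg.
cuxonib: 689 × (1/2)^(108/49.1) = 689 × (1/2)^2.1996 ≈ 149.99 mg.
Total = 73.952 + 149.99 ≈ 223.95 mg.

224 mg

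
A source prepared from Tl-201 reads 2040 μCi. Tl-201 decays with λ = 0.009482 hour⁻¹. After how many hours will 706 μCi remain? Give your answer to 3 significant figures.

112 hours

t½ = ln 2 / λ = 0.69315 / 0.009482 ≈ 73.101 hours.
Fraction remaining = 706/2040 ≈ 0.34608.
n = log₂(2040/706) = ln(2.8895)/ln 2 ≈ 1.5308 half-lives.
t = n × t½ = 1.5308 × 73.101 ≈ 111.91 hours.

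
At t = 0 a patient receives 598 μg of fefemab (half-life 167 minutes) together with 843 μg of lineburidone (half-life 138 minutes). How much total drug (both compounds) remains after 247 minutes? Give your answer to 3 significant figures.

fefemab: 598 × (1/2)^(247/167) = 598 × (1/2)^1.479 ≈ 214.52 μg.
lineburidone: 843 × (1/2)^(247/138) = 843 × (1/2)^1.7899 ≈ 243.8 μg.
Total = 214.52 + 243.8 ≈ 458.32 μg.

458 μg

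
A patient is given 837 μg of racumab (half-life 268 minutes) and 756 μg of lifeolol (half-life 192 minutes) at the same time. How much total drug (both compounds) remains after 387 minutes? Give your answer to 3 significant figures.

racumab: 837 × (1/2)^(387/268) = 837 × (1/2)^1.444 ≈ 307.63 μg.
lifeolol: 756 × (1/2)^(387/192) = 756 × (1/2)^2.0156 ≈ 186.96 μg.
Total = 307.63 + 186.96 ≈ 494.59 μg.

495 μg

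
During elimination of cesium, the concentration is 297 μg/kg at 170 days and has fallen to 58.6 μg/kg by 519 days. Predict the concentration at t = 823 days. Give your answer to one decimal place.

Over Δt = 519 − 170 = 349 days, the level fell by a factor of 297/58.6 ≈ 5.0683.
n = log₂(5.0683) ≈ 2.3415 half-lives, so t½ = 349/2.3415 ≈ 149.05 days.
From t = 519 to t = 823: 58.6 × (1/2)^((823−519)/149.05) ≈ 14.254 μg/kg.

14.3 μg/kg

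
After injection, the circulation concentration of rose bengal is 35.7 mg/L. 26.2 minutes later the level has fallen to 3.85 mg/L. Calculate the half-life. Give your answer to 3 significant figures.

A/A₀ = 3.85/35.7 ≈ 0.10784.
n = log₂(9.2727) ≈ 3.213 half-lives elapsed in 26.2 minutes.
t½ = 26.2/3.213 ≈ 8.1544 minutes.

8.15 minutes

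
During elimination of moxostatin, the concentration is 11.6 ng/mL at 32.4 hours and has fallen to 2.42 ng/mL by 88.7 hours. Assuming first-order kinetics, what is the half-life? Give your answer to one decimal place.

24.9 hours

Over Δt = 88.7 − 32.4 = 56.3 hours, the level fell by a factor of 11.6/2.42 ≈ 4.7934.
n = log₂(4.7934) ≈ 2.261 half-lives, so t½ = 56.3/2.261 ≈ 24.9 hours.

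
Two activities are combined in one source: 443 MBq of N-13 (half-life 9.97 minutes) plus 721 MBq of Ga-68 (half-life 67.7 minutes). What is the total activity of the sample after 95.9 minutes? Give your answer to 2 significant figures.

N-13: 443 × (1/2)^(95.9/9.97) = 443 × (1/2)^9.6189 ≈ 0.56343 MBq.
Ga-68: 721 × (1/2)^(95.9/67.7) = 721 × (1/2)^1.4165 ≈ 270.09 MBq.
Total = 0.56343 + 270.09 ≈ 270.66 MBq.

270 MBq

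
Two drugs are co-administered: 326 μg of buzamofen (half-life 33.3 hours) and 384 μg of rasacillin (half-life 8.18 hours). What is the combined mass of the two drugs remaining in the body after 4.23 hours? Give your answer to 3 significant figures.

567 μg

buzamofen: 326 × (1/2)^(4.23/33.3) = 326 × (1/2)^0.12703 ≈ 298.52 μg.
rasacillin: 384 × (1/2)^(4.23/8.18) = 384 × (1/2)^0.51711 ≈ 268.33 μg.
Total = 298.52 + 268.33 ≈ 566.85 μg.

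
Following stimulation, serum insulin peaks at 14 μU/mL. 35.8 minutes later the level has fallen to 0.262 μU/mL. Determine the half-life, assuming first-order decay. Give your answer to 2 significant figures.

A/A₀ = 0.262/14 ≈ 0.018714.
n = log₂(53.435) ≈ 5.7397 half-lives elapsed in 35.8 minutes.
t½ = 35.8/5.7397 ≈ 6.2372 minutes.

6.2 minutes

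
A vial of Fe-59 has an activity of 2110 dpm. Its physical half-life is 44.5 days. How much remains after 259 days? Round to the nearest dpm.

Number of half-lives: n = 259/44.5 ≈ 5.8202.
Remaining = 2110 × (1/2)^5.8202 = 2110 × 0.017699 ≈ 37.344 dpm.

37 dpm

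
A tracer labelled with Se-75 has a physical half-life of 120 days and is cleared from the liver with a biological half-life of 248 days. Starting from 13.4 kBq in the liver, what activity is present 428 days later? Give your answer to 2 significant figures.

0.34 kBq

1/t_eff = 1/t_phys + 1/t_biol = 1/120 + 1/248 = 0.012366 per day.
t_eff = 120 × 248 / (120 + 248) ≈ 80.87 days.
Remaining = 13.4 × (1/2)^(428/80.87) = 13.4 × (1/2)^5.2925 ≈ 0.34191 kBq.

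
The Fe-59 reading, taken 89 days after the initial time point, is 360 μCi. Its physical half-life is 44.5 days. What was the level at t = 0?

1440 μCi

Number of half-lives elapsed: n = 89/44.5 ≈ 2.
A₀ = A × 2^n = 360 × 2^2 = 360 × 4 ≈ 1440 μCi.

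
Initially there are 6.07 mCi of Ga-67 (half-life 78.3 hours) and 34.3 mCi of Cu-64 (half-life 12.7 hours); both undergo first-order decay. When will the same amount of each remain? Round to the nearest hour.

Set 6.07·(1/2)^(t/78.3) = 34.3·(1/2)^(t/12.7).
Taking log₂: log₂(6.07/34.3) = t·(1/78.3 − 1/12.7).
log₂(0.17697) = -2.4984; 1/78.3 − 1/12.7 = -0.065969.
t = -2.4984 / -0.065969 ≈ 37.873 hours.

38 hours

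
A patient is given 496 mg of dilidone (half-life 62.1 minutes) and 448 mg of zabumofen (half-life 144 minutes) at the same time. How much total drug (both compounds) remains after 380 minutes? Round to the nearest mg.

dilidone: 496 × (1/2)^(380/62.1) = 496 × (1/2)^6.1192 ≈ 7.1356 mg.
zabumofen: 448 × (1/2)^(380/144) = 448 × (1/2)^2.6389 ≈ 71.927 mg.
Total = 7.1356 + 71.927 ≈ 79.063 mg.

79 mg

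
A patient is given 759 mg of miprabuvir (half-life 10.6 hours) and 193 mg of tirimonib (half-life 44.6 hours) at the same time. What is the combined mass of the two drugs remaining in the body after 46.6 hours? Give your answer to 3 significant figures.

miprabuvir: 759 × (1/2)^(46.6/10.6) = 759 × (1/2)^4.3962 ≈ 36.045 mg.
tirimonib: 193 × (1/2)^(46.6/44.6) = 193 × (1/2)^1.0448 ≈ 93.547 mg.
Total = 36.045 + 93.547 ≈ 129.59 mg.

130 mg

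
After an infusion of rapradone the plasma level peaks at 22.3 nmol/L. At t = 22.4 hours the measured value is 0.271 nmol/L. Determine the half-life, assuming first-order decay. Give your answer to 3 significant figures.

3.52 hours

A/A₀ = 0.271/22.3 ≈ 0.012152.
n = log₂(82.288) ≈ 6.3626 half-lives elapsed in 22.4 hours.
t½ = 22.4/6.3626 ≈ 3.5206 hours.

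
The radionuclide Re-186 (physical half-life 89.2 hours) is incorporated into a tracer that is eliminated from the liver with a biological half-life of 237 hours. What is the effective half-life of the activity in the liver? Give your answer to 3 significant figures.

64.8 hours

1/t_eff = 1/t_phys + 1/t_biol = 1/89.2 + 1/237 = 0.01543 per hour.
t_eff = 89.2 × 237 / (89.2 + 237) ≈ 64.808 hours.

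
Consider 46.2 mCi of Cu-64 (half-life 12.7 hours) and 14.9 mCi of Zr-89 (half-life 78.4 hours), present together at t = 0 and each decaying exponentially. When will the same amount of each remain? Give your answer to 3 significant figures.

24.7 hours

Set 46.2·(1/2)^(t/12.7) = 14.9·(1/2)^(t/78.4).
Taking log₂: log₂(46.2/14.9) = t·(1/12.7 − 1/78.4).
log₂(3.1007) = 1.6326; 1/12.7 − 1/78.4 = 0.065985.
t = 1.6326 / 0.065985 ≈ 24.742 hours.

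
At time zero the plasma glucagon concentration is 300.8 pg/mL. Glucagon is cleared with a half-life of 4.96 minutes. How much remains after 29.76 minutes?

4.7 pg/mL

Elapsed time is 6 half-lives (29.76/4.96).
Each half-life halves the amount: 300.8 × (1/2)^6 = 300.8/64 = 4.7 pg/mL.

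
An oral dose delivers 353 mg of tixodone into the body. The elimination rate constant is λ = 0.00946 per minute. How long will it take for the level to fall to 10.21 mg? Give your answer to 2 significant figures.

370 minutes

t½ = ln 2 / λ = 0.69315 / 0.00946 ≈ 73.271 minutes.
Fraction remaining = 10.21/353 ≈ 0.028924.
n = log₂(353/10.21) = ln(34.574)/ln 2 ≈ 5.1116 half-lives.
t = n × t½ = 5.1116 × 73.271 ≈ 374.53 minutes.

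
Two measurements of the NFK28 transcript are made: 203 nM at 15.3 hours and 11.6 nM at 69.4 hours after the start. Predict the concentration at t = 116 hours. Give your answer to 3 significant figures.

Over Δt = 69.4 − 15.3 = 54.1 hours, the level fell by a factor of 203/11.6 ≈ 17.5.
n = log₂(17.5) ≈ 4.1293 half-lives, so t½ = 54.1/4.1293 ≈ 13.102 hours.
From t = 69.4 to t = 116: 11.6 × (1/2)^((116−69.4)/13.102) ≈ 0.9857 nM.

0.986 nM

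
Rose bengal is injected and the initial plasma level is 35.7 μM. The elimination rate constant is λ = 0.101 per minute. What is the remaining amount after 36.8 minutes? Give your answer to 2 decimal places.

0.87 μM

t½ = ln 2 / λ = 0.69315 / 0.101 ≈ 6.8628 minutes.
Number of half-lives: n = 36.8/6.8628 ≈ 5.3622.
Remaining = 35.7 × (1/2)^5.3622 = 35.7 × 0.024312 ≈ 0.86793 μM.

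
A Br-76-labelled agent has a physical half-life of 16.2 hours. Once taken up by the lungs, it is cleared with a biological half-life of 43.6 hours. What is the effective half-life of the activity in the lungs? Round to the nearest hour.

12 hours

1/t_eff = 1/t_phys + 1/t_biol = 1/16.2 + 1/43.6 = 0.084664 per hour.
t_eff = 16.2 × 43.6 / (16.2 + 43.6) ≈ 11.811 hours.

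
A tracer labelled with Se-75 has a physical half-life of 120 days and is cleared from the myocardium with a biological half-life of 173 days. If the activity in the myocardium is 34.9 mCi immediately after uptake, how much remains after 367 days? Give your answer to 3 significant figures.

0.963 mCi

1/t_eff = 1/t_phys + 1/t_biol = 1/120 + 1/173 = 0.014114 per day.
t_eff = 120 × 173 / (120 + 173) ≈ 70.853 days.
Remaining = 34.9 × (1/2)^(367/70.853) = 34.9 × (1/2)^5.1797 ≈ 0.96288 mCi.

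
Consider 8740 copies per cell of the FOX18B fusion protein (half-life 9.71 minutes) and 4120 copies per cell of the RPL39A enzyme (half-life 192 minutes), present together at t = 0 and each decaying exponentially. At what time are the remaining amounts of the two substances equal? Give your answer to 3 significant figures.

Set 8740·(1/2)^(t/9.71) = 4120·(1/2)^(t/192).
Taking log₂: log₂(8740/4120) = t·(1/9.71 − 1/192).
log₂(2.1214) = 1.085; 1/9.71 − 1/192 = 0.097778.
t = 1.085 / 0.097778 ≈ 11.096 minutes.

11.1 minutes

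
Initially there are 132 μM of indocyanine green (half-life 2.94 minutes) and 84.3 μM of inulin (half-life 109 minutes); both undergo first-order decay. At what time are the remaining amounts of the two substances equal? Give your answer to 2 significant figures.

2.0 minutes

Set 132·(1/2)^(t/2.94) = 84.3·(1/2)^(t/109).
Taking log₂: log₂(132/84.3) = t·(1/2.94 − 1/109).
log₂(1.5658) = 0.64693; 1/2.94 − 1/109 = 0.33096.
t = 0.64693 / 0.33096 ≈ 1.9547 minutes.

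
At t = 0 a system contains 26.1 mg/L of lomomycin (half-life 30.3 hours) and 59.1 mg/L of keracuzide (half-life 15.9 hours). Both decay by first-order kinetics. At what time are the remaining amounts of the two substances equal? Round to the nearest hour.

Set 26.1·(1/2)^(t/30.3) = 59.1·(1/2)^(t/15.9).
Taking log₂: log₂(26.1/59.1) = t·(1/30.3 − 1/15.9).
log₂(0.44162) = -1.1791; 1/30.3 − 1/15.9 = -0.02989.
t = -1.1791 / -0.02989 ≈ 39.449 hours.

39 hours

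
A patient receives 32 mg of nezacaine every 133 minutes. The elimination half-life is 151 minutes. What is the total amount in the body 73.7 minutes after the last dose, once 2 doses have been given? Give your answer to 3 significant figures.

The 2 doses were given 206.7, 73.7 minutes ago.
Total = 32·(1/2)^(206.7/151) + 32·(1/2)^(73.7/151)
      = 12.39 + 22.815 ≈ 35.205 mg.

35.2 mg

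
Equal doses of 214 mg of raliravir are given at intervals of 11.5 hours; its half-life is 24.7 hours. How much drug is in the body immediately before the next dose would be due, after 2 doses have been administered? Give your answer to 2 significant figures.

The 2 doses were given 23, 11.5 hours ago.
Total = 214·(1/2)^(23/24.7) + 214·(1/2)^(11.5/24.7)
      = 112.23 + 154.97 ≈ 267.2 mg.

270 mg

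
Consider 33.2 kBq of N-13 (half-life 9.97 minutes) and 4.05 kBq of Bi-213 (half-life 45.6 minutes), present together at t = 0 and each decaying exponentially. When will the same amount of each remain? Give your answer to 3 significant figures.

Set 33.2·(1/2)^(t/9.97) = 4.05·(1/2)^(t/45.6).
Taking log₂: log₂(33.2/4.05) = t·(1/9.97 − 1/45.6).
log₂(8.1975) = 3.0352; 1/9.97 − 1/45.6 = 0.078371.
t = 3.0352 / 0.078371 ≈ 38.728 minutes.

38.7 minutes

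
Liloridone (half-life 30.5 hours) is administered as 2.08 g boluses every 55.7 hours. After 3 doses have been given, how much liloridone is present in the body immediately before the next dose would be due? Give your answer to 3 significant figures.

0.799 g

The 3 doses were given 167.1, 111.4, 55.7 hours ago.
Total = 2.08·(1/2)^(167.1/30.5) + 2.08·(1/2)^(111.4/30.5) + 2.08·(1/2)^(55.7/30.5)
      = 0.046646 + 0.16541 + 0.58656 ≈ 0.79862 g.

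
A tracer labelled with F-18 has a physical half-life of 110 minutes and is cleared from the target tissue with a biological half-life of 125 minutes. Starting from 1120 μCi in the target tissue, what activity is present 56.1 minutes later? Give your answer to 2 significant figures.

580 μCi

1/t_eff = 1/t_phys + 1/t_biol = 1/110 + 1/125 = 0.017091 per minute.
t_eff = 110 × 125 / (110 + 125) ≈ 58.511 minutes.
Remaining = 1120 × (1/2)^(56.1/58.511) = 1120 × (1/2)^0.9588 ≈ 576.22 μCi.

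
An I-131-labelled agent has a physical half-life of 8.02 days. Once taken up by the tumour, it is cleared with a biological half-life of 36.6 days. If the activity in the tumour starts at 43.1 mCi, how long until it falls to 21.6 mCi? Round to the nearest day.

1/t_eff = 1/t_phys + 1/t_biol = 1/8.02 + 1/36.6 = 0.15201 per day.
t_eff = 8.02 × 36.6 / (8.02 + 36.6) ≈ 6.5785 days.
n = log₂(43.1/21.6) ≈ 0.99666; t = 0.99666 × 6.5785 ≈ 6.5565 days.

7 days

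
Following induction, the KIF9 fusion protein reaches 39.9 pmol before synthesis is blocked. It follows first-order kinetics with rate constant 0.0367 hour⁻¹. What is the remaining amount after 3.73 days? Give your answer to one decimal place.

t½ = ln 2 / λ = 0.69315 / 0.0367 ≈ 18.887 hours.
Convert the elapsed time: 3.73 days = 89.52 hours.
Number of half-lives: n = 89.52/18.887 ≈ 4.7398.
Remaining = 39.9 × (1/2)^4.7398 = 39.9 × 0.037426 ≈ 1.4933 pmol.

1.5 pmol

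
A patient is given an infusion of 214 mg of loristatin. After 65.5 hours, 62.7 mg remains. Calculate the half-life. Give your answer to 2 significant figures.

A/A₀ = 62.7/214 ≈ 0.29299.
n = log₂(3.4131) ≈ 1.7711 half-lives elapsed in 65.5 hours.
t½ = 65.5/1.7711 ≈ 36.983 hours.

37 hours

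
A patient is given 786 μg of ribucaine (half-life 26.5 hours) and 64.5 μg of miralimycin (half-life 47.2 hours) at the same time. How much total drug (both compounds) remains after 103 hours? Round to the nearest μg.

67 μg

ribucaine: 786 × (1/2)^(103/26.5) = 786 × (1/2)^3.8868 ≈ 53.135 μg.
miralimycin: 64.5 × (1/2)^(103/47.2) = 64.5 × (1/2)^2.1822 ≈ 14.212 μg.
Total = 53.135 + 14.212 ≈ 67.347 μg.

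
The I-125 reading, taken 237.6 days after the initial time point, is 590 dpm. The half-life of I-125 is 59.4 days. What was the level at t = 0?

9440 dpm

Number of half-lives elapsed: n = 237.6/59.4 ≈ 4.
A₀ = A × 2^n = 590 × 2^4 = 590 × 16 ≈ 9440 dpm.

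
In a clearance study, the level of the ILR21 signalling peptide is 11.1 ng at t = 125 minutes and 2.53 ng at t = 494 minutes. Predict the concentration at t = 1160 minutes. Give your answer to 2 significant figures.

0.18 ng

Over Δt = 494 − 125 = 369 minutes, the level fell by a factor of 11.1/2.53 ≈ 4.3874.
n = log₂(4.3874) ≈ 2.1334 half-lives, so t½ = 369/2.1334 ≈ 172.97 minutes.
From t = 494 to t = 1160: 2.53 × (1/2)^((1160−494)/172.97) ≈ 0.1754 ng.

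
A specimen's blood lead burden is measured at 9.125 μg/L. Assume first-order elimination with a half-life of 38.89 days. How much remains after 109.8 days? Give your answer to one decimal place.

Number of half-lives: n = 109.8/38.89 ≈ 2.8233.
Remaining = 9.125 × (1/2)^2.8233 = 9.125 × 0.14128 ≈ 1.2892 μg/L.

1.3 μg/L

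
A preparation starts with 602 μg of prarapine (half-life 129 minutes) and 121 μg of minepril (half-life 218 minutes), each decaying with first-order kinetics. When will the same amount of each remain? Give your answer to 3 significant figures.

731 minutes

Set 602·(1/2)^(t/129) = 121·(1/2)^(t/218).
Taking log₂: log₂(602/121) = t·(1/129 − 1/218).
log₂(4.9752) = 2.3148; 1/129 − 1/218 = 0.0031648.
t = 2.3148 / 0.0031648 ≈ 731.41 minutes.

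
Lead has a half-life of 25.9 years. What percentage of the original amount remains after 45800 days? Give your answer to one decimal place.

3.5%

45800 days = 125.479 years.
n = 125.479/25.9 ≈ 4.8448 half-lives.
Fraction remaining = (1/2)^4.8448 ≈ 0.0348, i.e. 3.48%.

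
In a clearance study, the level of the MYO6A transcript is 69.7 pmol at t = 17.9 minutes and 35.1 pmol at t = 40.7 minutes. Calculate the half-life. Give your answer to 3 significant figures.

Over Δt = 40.7 − 17.9 = 22.8 minutes, the level fell by a factor of 69.7/35.1 ≈ 1.9858.
n = log₂(1.9858) ≈ 0.98969 half-lives, so t½ = 22.8/0.98969 ≈ 23.038 minutes.

23.0 minutes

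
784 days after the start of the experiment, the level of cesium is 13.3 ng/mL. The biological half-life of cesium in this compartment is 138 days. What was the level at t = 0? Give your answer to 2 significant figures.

Number of half-lives elapsed: n = 784/138 ≈ 5.6812.
A₀ = A × 2^n = 13.3 × 2^5.6812 = 13.3 × 51.31 ≈ 682.42 ng/mL.

680 ng/mL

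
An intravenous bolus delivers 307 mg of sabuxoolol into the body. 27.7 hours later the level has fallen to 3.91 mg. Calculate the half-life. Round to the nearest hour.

A/A₀ = 3.91/307 ≈ 0.012736.
n = log₂(78.517) ≈ 6.2949 half-lives elapsed in 27.7 hours.
t½ = 27.7/6.2949 ≈ 4.4004 hours.

4 hours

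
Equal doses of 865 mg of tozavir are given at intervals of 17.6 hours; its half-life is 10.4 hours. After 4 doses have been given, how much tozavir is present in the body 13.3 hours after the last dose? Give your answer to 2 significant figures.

The 4 doses were given 66.1, 48.5, 30.9, 13.3 hours ago.
Total = 865·(1/2)^(66.1/10.4) + 865·(1/2)^(48.5/10.4) + 865·(1/2)^(30.9/10.4) + 865·(1/2)^(13.3/10.4)
      = 10.562 + 34.133 + 110.31 + 356.49 ≈ 511.49 mg.

510 mg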